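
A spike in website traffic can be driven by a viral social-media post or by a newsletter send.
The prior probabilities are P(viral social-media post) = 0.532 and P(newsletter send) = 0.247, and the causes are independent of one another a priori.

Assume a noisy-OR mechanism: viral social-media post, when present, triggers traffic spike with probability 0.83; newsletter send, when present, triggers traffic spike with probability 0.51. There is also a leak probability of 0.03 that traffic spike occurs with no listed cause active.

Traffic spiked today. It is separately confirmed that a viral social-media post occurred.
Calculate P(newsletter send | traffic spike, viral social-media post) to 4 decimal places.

Under noisy-OR, P(traffic spike | causes) = 1 − (1−0.03)·∏(1−qᵢ) over the active causes.
Enumerate both values of newsletter send and weight by the priors:
  P(traffic spike | viral social-media post) = 0.8351×0.753 + 0.919199×0.247
        = 0.628830 + 0.227042 = 0.855872
Configurations with newsletter send contribute 0.227042, so
  P(newsletter send | traffic spike, viral social-media post) = 0.227042 / 0.855872 ≈ 0.2653

P(newsletter send | traffic spike, viral social-media post) ≈ 0.2653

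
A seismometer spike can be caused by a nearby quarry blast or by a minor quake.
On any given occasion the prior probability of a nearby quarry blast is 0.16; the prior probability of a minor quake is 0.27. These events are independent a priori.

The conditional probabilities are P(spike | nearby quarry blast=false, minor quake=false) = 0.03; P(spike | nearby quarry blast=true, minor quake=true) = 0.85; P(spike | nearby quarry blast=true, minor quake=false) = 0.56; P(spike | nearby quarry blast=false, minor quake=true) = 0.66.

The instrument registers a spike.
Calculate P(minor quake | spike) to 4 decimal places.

Numerator (weight on configurations with minor quake): 0.149688 + 0.036720 = 0.186408
The normalizing constant is 0.03·0.84·0.73 + 0.66·0.84·0.27 + 0.56·0.16·0.73 + 0.85·0.16·0.27 = 0.270212
P(minor quake | spike) = 0.186408/0.270212 ≈ 0.6899

P(minor quake | spike) ≈ 0.6899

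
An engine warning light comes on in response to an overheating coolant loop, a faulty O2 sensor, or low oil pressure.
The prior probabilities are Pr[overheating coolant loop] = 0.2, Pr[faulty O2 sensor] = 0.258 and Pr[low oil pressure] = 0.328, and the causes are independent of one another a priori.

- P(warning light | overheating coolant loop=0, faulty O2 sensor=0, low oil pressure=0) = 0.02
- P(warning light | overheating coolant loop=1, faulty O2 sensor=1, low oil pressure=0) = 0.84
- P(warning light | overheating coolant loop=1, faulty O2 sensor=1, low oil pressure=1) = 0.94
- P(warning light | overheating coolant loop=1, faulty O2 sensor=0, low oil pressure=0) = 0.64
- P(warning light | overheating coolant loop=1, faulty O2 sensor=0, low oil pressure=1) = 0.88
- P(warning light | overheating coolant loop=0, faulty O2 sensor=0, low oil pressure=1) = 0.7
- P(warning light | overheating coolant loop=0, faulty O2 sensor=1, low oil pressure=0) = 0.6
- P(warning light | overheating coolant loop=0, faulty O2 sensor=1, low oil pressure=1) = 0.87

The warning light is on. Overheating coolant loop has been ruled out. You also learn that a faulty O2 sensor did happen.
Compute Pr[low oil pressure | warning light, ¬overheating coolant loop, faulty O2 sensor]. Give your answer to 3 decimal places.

Pr[low oil pressure | warning light, ¬overheating coolant loop, faulty O2 sensor] ≈ 0.414

Sum P(warning light|·) weighted by the priors over both values of low oil pressure:
  P(warning light | ¬overheating coolant loop, faulty O2 sensor) = 0.6·0.672 + 0.87·0.328
        = 0.403200 + 0.285360 = 0.688560
The terms with low oil pressure present sum to 0.285360, so
  P(low oil pressure | warning light, ¬overheating coolant loop, faulty O2 sensor) = 0.285360 / 0.688560 ≈ 0.414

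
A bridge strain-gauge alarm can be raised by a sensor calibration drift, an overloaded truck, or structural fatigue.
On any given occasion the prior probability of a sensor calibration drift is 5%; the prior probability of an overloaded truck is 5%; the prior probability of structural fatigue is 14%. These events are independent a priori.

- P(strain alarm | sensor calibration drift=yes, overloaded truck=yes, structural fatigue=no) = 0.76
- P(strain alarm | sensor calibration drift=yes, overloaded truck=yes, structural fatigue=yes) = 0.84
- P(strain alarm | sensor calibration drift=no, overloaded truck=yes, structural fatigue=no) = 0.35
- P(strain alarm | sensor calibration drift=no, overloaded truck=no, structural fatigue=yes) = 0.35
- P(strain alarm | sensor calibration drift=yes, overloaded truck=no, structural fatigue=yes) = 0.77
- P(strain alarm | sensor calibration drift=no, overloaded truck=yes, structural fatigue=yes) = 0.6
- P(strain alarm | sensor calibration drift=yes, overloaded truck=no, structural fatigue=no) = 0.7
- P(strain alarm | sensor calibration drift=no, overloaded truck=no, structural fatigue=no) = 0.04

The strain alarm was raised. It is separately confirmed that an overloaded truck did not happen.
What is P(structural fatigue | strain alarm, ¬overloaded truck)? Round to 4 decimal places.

P(strain alarm | ¬overloaded truck) = 0.04·0.95·0.86 + 0.35·0.95·0.14 + 0.7·0.05·0.86 + 0.77·0.05·0.14 = 0.032680 + 0.046550 + 0.030100 + 0.005390 = 0.114720
Of this, 0.051940 comes from 0.046550 + 0.005390 (the structural fatigue=true cases).
So P(structural fatigue | strain alarm, ¬overloaded truck) = 0.051940/0.114720 ≈ 0.4528.

P(structural fatigue | strain alarm, ¬overloaded truck) ≈ 0.4528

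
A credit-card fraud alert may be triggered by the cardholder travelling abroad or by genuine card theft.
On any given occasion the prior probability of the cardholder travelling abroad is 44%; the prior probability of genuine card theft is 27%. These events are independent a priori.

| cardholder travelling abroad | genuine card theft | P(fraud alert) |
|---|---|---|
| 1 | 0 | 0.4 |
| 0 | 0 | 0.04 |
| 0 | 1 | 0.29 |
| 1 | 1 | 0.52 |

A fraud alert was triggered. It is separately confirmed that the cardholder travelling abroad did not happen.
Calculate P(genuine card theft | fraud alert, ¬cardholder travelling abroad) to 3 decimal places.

Sum P(fraud alert|·) weighted by the priors over both values of genuine card theft:
  P(fraud alert | ¬cardholder travelling abroad) = 0.04×0.73 + 0.29×0.27
        = 0.029200 + 0.078300 = 0.107500
Configurations with genuine card theft contribute 0.078300, so
  P(genuine card theft | fraud alert, ¬cardholder travelling abroad) = 0.078300 / 0.107500 ≈ 0.728

P(genuine card theft | fraud alert, ¬cardholder travelling abroad) ≈ 0.728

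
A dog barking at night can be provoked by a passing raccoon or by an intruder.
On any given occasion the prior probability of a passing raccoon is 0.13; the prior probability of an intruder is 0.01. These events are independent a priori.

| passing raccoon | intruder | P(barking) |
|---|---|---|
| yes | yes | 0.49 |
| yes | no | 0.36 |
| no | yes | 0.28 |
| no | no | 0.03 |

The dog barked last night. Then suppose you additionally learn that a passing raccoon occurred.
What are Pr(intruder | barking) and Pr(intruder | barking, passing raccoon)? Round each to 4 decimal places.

Enumerate the 4 (passing raccoon, intruder) configurations and weight by the priors:
  P(barking) = 0.03×0.87×0.99 + 0.28×0.87×0.01 + 0.36×0.13×0.99 + 0.49×0.13×0.01
        = 0.025839 + 0.002436 + 0.046332 + 0.000637 = 0.075244
Keeping only the intruder-present terms gives 0.003073, so
  P(intruder | barking) = 0.003073 / 0.075244 ≈ 0.0408

With the extra evidence:
Sum P(barking|·) weighted by the priors over both values of intruder:
  P(barking | passing raccoon) = 0.36·0.99 + 0.49·0.01
        = 0.356400 + 0.004900 = 0.361300
Configurations with intruder contribute 0.004900, so
  P(intruder | barking, passing raccoon) = 0.004900 / 0.361300 ≈ 0.0136

Pr(intruder | barking) ≈ 0.0408; Pr(intruder | barking, passing raccoon) ≈ 0.0136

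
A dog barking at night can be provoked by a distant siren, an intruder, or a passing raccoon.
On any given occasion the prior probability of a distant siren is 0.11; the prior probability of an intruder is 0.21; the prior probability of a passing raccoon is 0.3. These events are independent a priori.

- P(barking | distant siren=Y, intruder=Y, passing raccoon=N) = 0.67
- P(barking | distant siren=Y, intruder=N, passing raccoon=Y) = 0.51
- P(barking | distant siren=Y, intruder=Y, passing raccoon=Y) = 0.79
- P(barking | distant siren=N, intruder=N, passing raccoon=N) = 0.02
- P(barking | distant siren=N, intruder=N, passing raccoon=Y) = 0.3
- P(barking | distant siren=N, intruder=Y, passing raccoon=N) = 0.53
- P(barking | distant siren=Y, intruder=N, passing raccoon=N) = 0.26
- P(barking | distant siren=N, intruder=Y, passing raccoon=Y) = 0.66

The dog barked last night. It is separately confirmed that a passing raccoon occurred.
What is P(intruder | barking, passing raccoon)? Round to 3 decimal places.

P(barking | passing raccoon) = 0.3·0.89·0.79 + 0.66·0.89·0.21 + 0.51·0.11·0.79 + 0.79·0.11·0.21 = 0.210930 + 0.123354 + 0.044319 + 0.018249 = 0.396852
Restricting to configurations with intruder present: 0.123354 + 0.018249 = 0.141603.
So P(intruder | barking, passing raccoon) = 0.141603/0.396852 ≈ 0.357.

P(intruder | barking, passing raccoon) ≈ 0.357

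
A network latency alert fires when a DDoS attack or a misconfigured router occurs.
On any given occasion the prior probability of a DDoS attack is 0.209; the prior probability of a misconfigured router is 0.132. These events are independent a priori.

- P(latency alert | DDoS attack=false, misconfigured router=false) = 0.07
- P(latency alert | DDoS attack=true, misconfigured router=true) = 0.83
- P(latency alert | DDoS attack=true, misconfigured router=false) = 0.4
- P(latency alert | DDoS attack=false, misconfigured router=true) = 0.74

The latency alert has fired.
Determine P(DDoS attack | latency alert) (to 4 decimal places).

P(DDoS attack | latency alert) ≈ 0.4324

Sum P(latency alert|·) weighted by the priors over the 4 (DDoS attack, misconfigured router) configurations:
  P(latency alert) = 0.07×0.791×0.868 + 0.74×0.791×0.132 + 0.4×0.209×0.868 + 0.83×0.209×0.132
        = 0.048061 + 0.077265 + 0.072565 + 0.022898 = 0.220789
Keeping only the DDoS attack-present terms gives 0.095463, so
  P(DDoS attack | latency alert) = 0.095463 / 0.220789 ≈ 0.4324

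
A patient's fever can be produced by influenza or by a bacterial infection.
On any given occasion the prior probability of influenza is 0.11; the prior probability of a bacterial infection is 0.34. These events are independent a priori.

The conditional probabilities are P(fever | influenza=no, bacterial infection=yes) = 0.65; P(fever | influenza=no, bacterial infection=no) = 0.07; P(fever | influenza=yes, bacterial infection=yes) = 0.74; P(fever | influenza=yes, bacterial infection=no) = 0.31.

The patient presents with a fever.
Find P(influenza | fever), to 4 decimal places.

Weight on influenza=true, given the evidence: 0.022506 + 0.027676 = 0.050182
Normalizer over all consistent configurations: 0.07*0.89*0.66 + 0.65*0.89*0.34 + 0.31*0.11*0.66 + 0.74*0.11*0.34 = 0.287990
P(influenza | fever) = 0.050182/0.287990 ≈ 0.1742

P(influenza | fever) ≈ 0.1742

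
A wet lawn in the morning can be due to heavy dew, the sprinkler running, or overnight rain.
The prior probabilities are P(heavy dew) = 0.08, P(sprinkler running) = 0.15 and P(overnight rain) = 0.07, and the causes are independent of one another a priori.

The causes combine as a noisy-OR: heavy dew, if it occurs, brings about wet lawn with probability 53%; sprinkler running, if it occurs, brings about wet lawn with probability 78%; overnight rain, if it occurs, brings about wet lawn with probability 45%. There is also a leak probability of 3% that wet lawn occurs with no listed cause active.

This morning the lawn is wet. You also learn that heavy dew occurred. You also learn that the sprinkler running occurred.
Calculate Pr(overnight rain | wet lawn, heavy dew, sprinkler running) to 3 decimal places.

Under noisy-OR, P(wet lawn | causes) = 1 − (1−0.03)·∏(1−qᵢ) over the active causes.
Sum P(wet lawn|·) weighted by the priors over both values of overnight rain:
  P(wet lawn | heavy dew, sprinkler running) = 0.899702×0.93 + 0.944836×0.07
        = 0.836723 + 0.066139 = 0.902862
Keeping only the overnight rain-present terms gives 0.066139, so
  P(overnight rain | wet lawn, heavy dew, sprinkler running) = 0.066139 / 0.902862 ≈ 0.073

Pr(overnight rain | wet lawn, heavy dew, sprinkler running) ≈ 0.073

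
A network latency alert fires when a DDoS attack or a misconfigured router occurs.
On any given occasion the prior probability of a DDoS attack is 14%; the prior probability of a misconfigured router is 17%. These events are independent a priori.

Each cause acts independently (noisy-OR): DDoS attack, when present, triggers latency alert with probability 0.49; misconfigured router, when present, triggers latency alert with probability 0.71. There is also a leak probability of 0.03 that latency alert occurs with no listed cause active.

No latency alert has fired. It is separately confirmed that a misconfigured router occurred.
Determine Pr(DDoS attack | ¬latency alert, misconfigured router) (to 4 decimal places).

Pr(DDoS attack | ¬latency alert, misconfigured router) ≈ 0.0767

Under noisy-OR, P(latency alert | causes) = 1 − (1−0.03)·∏(1−qᵢ) over the active causes.
Sum P(¬latency alert|·) weighted by the priors over both values of DDoS attack:
  P(¬latency alert | misconfigured router) = 0.2813×0.86 + 0.143463×0.14
        = 0.241918 + 0.020085 = 0.262003
Keeping only the DDoS attack-present terms gives 0.020085, so
  P(DDoS attack | ¬latency alert, misconfigured router) = 0.020085 / 0.262003 ≈ 0.0767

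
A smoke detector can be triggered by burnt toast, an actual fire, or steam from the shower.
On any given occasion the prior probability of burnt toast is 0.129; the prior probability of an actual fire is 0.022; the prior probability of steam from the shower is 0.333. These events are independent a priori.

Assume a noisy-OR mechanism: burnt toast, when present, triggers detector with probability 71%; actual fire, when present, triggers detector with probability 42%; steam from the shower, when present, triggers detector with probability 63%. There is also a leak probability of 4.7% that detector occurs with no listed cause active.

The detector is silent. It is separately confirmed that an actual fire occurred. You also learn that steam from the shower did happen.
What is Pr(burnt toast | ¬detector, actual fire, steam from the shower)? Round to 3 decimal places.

Pr(burnt toast | ¬detector, actual fire, steam from the shower) ≈ 0.041

Under noisy-OR, P(detector | causes) = 1 − (1−0.047)·∏(1−qᵢ) over the active causes.
Numerator (weight on configurations with burnt toast): 0.059309·0.129 = 0.007651
The normalizing constant is 0.204514·0.871 + 0.059309·0.129 = 0.185783
Posterior = 0.007651 / 0.185783 ≈ 0.041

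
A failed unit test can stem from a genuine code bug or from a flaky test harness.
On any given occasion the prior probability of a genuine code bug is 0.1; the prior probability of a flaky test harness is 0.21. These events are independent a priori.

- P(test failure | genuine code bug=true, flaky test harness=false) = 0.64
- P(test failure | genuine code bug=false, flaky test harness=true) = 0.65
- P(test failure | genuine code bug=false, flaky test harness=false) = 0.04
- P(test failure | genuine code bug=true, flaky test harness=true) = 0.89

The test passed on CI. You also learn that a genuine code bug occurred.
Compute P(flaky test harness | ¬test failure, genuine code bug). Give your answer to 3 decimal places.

Enumerate both values of flaky test harness and weight by the priors:
  P(¬test failure | genuine code bug) = 0.36*0.79 + 0.11*0.21
        = 0.284400 + 0.023100 = 0.307500
Configurations with flaky test harness contribute 0.023100, so
  P(flaky test harness | ¬test failure, genuine code bug) = 0.023100 / 0.307500 ≈ 0.075

P(flaky test harness | ¬test failure, genuine code bug) ≈ 0.075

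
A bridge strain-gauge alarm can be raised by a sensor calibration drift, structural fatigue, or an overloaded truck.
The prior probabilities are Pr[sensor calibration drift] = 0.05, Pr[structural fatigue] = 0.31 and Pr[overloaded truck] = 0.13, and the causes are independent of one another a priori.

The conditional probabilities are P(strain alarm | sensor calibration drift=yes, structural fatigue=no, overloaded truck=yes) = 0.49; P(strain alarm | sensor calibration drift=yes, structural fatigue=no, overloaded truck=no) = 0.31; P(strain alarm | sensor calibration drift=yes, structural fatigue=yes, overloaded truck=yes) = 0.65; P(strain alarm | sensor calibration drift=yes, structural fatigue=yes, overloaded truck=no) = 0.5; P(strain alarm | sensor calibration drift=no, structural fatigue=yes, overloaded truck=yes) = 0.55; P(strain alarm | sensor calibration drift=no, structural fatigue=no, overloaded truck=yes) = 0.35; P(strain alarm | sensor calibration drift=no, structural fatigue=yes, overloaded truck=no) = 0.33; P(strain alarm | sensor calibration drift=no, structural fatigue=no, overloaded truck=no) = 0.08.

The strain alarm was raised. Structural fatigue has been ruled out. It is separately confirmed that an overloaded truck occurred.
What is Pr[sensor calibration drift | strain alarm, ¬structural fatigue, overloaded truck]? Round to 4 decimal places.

P(strain alarm | ¬structural fatigue, overloaded truck) = 0.35*0.95 + 0.49*0.05 = 0.332500 + 0.024500 = 0.357000
The sensor calibration drift-present share is 0.49*0.05 = 0.024500.
So P(sensor calibration drift | strain alarm, ¬structural fatigue, overloaded truck) = 0.024500/0.357000 ≈ 0.0686.

Pr[sensor calibration drift | strain alarm, ¬structural fatigue, overloaded truck] ≈ 0.0686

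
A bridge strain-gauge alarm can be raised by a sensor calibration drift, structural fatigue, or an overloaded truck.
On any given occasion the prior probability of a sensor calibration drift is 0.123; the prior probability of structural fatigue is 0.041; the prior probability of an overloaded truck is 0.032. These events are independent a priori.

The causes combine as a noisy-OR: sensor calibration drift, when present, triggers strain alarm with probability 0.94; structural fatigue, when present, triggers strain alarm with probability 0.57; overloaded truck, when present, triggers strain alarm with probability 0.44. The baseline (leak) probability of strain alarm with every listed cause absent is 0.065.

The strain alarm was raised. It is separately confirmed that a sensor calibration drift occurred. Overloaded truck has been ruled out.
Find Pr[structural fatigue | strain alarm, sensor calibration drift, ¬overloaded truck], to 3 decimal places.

Under noisy-OR, P(strain alarm | causes) = 1 − (1−0.065)·∏(1−qᵢ) over the active causes.
For the numerator, keep only structural fatigue=true terms: 0.975877*0.041 = 0.040011
The normalizing constant is 0.9439*0.959 + 0.975877*0.041 = 0.945211
P(structural fatigue | strain alarm, sensor calibration drift, ¬overloaded truck) = 0.040011/0.945211 ≈ 0.042

Pr[structural fatigue | strain alarm, sensor calibration drift, ¬overloaded truck] ≈ 0.042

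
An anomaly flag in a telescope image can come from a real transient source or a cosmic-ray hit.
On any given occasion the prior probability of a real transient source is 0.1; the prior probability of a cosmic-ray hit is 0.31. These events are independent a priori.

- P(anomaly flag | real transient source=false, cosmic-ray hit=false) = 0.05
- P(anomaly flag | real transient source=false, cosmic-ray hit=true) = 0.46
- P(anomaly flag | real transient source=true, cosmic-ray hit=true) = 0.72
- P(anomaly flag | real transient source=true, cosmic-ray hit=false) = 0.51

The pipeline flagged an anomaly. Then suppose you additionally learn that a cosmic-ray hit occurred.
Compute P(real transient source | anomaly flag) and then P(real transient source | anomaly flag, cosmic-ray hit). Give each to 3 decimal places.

P(real transient source | anomaly flag) ≈ 0.265; P(real transient source | anomaly flag, cosmic-ray hit) ≈ 0.148

Weight on real transient source=true, given the evidence: 0.035190 + 0.022320 = 0.057510
Denominator P(anomaly flag): 0.05*0.9*0.69 + 0.46*0.9*0.31 + 0.51*0.1*0.69 + 0.72*0.1*0.31 = 0.216900
P(real transient source | anomaly flag) = 0.057510/0.216900 ≈ 0.265

With the extra evidence:
For the numerator, keep only real transient source=true terms: 0.72*0.1 = 0.072000
Normalizer over all consistent configurations: 0.46*0.9 + 0.72*0.1 = 0.486000
P(real transient source | anomaly flag, cosmic-ray hit) = 0.072000/0.486000 ≈ 0.148
— cosmic-ray hit explains away the evidence for real transient source.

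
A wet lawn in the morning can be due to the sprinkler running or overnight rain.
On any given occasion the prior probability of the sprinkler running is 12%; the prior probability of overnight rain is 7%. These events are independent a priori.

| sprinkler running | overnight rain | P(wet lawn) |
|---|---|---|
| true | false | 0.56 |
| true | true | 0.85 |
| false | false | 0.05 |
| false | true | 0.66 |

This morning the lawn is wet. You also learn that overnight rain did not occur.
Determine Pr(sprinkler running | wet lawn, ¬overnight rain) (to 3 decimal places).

Pr(sprinkler running | wet lawn, ¬overnight rain) ≈ 0.604

P(wet lawn | ¬overnight rain) = 0.05·0.88 + 0.56·0.12 = 0.044000 + 0.067200 = 0.111200
Restricting to configurations with sprinkler running present: 0.56·0.12 = 0.067200.
P(sprinkler running | wet lawn, ¬overnight rain) = 0.067200 / 0.111200 ≈ 0.604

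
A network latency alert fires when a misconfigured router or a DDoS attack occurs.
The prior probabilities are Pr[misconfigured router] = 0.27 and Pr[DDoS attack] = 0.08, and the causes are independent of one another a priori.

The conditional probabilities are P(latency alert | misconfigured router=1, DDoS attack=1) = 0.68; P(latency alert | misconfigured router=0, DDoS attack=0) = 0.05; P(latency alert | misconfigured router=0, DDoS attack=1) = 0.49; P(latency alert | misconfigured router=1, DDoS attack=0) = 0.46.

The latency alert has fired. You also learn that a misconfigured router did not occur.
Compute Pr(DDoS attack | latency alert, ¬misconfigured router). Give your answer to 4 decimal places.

Pr(DDoS attack | latency alert, ¬misconfigured router) ≈ 0.4601

Weight on DDoS attack=true, given the evidence: 0.49*0.08 = 0.039200
Normalizer over all consistent configurations: 0.05*0.92 + 0.49*0.08 = 0.085200
P(DDoS attack | latency alert, ¬misconfigured router) = 0.039200/0.085200 ≈ 0.4601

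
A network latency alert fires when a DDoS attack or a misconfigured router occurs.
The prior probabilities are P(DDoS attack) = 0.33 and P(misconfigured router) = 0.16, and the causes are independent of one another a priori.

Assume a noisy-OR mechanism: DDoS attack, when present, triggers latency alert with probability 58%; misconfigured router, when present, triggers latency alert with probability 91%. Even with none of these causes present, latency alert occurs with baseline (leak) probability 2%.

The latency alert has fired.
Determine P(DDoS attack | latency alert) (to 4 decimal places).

P(DDoS attack | latency alert) ≈ 0.6625

Under noisy-OR, P(latency alert | causes) = 1 − (1−0.02)·∏(1−qᵢ) over the active causes.
Weight on DDoS attack=true, given the evidence: 0.163104 + 0.050844 = 0.213948
Denominator P(latency alert): 0.02·0.67·0.84 + 0.9118·0.67·0.16 + 0.5884·0.33·0.84 + 0.962956·0.33·0.16 = 0.322949
P(DDoS attack | latency alert) = 0.213948/0.322949 ≈ 0.6625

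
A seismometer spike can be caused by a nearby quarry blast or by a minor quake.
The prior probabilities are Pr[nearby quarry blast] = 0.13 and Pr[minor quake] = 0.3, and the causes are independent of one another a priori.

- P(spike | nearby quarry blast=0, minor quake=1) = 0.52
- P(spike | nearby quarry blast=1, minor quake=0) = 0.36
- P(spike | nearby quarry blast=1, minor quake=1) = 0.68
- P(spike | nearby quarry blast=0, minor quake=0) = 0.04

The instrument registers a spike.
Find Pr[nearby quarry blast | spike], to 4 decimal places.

Numerator (weight on configurations with nearby quarry blast): 0.032760 + 0.026520 = 0.059280
Normalizer over all consistent configurations: 0.04·0.87·0.7 + 0.52·0.87·0.3 + 0.36·0.13·0.7 + 0.68·0.13·0.3 = 0.219360
Posterior = 0.059280 / 0.219360 ≈ 0.2702

Pr[nearby quarry blast | spike] ≈ 0.2702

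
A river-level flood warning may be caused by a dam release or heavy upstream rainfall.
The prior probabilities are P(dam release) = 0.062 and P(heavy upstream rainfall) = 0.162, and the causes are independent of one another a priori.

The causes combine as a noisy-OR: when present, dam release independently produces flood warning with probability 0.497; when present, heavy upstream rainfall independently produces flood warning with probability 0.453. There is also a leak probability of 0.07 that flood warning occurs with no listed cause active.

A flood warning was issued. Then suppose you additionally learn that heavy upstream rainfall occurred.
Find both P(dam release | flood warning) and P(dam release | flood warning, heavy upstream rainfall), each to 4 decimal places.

P(dam release | flood warning) ≈ 0.2131; P(dam release | flood warning, heavy upstream rainfall) ≈ 0.0910

Under noisy-OR, P(flood warning | causes) = 1 − (1−0.07)·∏(1−qᵢ) over the active causes.
P(flood warning) = 0.07*0.938*0.838 + 0.49129*0.938*0.162 + 0.53221*0.062*0.838 + 0.744119*0.062*0.162 = 0.055023 + 0.074654 + 0.027652 + 0.007474 = 0.164803
The dam release-present share is 0.027652 + 0.007474 = 0.035126.
P(dam release | flood warning) = 0.035126 / 0.164803 ≈ 0.2131

With the extra evidence:
P(flood warning | heavy upstream rainfall) = 0.49129*0.938 + 0.744119*0.062 = 0.460830 + 0.046135 = 0.506965
The dam release-present share is 0.744119*0.062 = 0.046135.
Hence the posterior is 0.046135/0.506965 ≈ 0.0910.
This is intercausal reasoning (explaining away): once heavy upstream rainfall accounts for the flood warning, dam release becomes less likely.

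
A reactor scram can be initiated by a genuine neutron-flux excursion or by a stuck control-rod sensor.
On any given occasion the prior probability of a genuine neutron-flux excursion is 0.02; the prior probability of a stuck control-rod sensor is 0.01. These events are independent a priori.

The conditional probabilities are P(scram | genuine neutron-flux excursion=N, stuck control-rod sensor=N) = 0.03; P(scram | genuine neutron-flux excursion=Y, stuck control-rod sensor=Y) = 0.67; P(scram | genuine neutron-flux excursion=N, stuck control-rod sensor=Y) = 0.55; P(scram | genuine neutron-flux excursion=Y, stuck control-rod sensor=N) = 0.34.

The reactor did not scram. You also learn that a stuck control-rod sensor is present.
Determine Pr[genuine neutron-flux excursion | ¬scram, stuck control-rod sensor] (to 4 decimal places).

Pr[genuine neutron-flux excursion | ¬scram, stuck control-rod sensor] ≈ 0.0147

P(¬scram | stuck control-rod sensor) = 0.45·0.98 + 0.33·0.02 = 0.441000 + 0.006600 = 0.447600
Restricting to configurations with genuine neutron-flux excursion present: 0.33·0.02 = 0.006600.
So P(genuine neutron-flux excursion | ¬scram, stuck control-rod sensor) = 0.006600/0.447600 ≈ 0.0147.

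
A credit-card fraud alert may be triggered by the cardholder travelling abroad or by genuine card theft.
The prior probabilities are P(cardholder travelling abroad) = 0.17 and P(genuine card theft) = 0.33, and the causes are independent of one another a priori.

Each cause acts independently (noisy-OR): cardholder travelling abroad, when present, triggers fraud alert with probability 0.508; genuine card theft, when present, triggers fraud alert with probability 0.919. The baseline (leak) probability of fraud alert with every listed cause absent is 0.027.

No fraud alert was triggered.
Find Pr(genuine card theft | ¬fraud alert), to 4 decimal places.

Under noisy-OR, P(fraud alert | causes) = 1 − (1−0.027)·∏(1−qᵢ) over the active causes.
Enumerate the 4 (cardholder travelling abroad, genuine card theft) configurations and weight by the priors:
  P(¬fraud alert) = 0.973×0.83×0.67 + 0.078813×0.83×0.33 + 0.478716×0.17×0.67 + 0.038776×0.17×0.33
        = 0.541085 + 0.021587 + 0.054526 + 0.002175 = 0.619373
Keeping only the genuine card theft-present terms gives 0.023762, so
  P(genuine card theft | ¬fraud alert) = 0.023762 / 0.619373 ≈ 0.0384

Pr(genuine card theft | ¬fraud alert) ≈ 0.0384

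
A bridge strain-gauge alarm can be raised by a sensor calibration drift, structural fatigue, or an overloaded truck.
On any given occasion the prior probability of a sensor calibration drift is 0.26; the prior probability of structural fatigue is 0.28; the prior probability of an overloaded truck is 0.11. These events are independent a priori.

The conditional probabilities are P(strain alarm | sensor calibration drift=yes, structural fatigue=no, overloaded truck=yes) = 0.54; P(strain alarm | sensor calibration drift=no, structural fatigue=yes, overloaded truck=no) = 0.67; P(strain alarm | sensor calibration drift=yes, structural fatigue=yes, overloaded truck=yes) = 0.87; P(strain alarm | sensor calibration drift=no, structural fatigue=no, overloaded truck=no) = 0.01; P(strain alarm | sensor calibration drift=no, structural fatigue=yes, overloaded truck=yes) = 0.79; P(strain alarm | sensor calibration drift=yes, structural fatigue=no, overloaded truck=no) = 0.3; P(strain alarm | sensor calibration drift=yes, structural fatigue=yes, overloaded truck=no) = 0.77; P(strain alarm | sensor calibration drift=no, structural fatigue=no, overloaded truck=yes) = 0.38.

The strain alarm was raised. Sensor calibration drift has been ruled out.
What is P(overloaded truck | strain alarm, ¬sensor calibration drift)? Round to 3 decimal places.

P(overloaded truck | strain alarm, ¬sensor calibration drift) ≈ 0.239

P(strain alarm | ¬sensor calibration drift) = 0.01·0.72·0.89 + 0.38·0.72·0.11 + 0.67·0.28·0.89 + 0.79·0.28·0.11 = 0.006408 + 0.030096 + 0.166964 + 0.024332 = 0.227800
The overloaded truck-present share is 0.030096 + 0.024332 = 0.054428.
So P(overloaded truck | strain alarm, ¬sensor calibration drift) = 0.054428/0.227800 ≈ 0.239.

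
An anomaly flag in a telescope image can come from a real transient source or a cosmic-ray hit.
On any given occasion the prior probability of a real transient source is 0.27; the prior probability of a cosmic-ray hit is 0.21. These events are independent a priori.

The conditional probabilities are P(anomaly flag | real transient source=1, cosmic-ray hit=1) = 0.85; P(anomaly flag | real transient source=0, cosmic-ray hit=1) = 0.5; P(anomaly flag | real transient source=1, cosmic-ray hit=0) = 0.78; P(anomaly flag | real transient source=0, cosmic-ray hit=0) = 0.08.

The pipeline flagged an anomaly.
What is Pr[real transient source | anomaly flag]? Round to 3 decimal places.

Pr[real transient source | anomaly flag] ≈ 0.636

By total probability over the 4 (real transient source, cosmic-ray hit) configurations:
  P(anomaly flag) = 0.08×0.73×0.79 + 0.5×0.73×0.21 + 0.78×0.27×0.79 + 0.85×0.27×0.21
        = 0.046136 + 0.076650 + 0.166374 + 0.048195 = 0.337355
Configurations with real transient source contribute 0.214569, so
  P(real transient source | anomaly flag) = 0.214569 / 0.337355 ≈ 0.636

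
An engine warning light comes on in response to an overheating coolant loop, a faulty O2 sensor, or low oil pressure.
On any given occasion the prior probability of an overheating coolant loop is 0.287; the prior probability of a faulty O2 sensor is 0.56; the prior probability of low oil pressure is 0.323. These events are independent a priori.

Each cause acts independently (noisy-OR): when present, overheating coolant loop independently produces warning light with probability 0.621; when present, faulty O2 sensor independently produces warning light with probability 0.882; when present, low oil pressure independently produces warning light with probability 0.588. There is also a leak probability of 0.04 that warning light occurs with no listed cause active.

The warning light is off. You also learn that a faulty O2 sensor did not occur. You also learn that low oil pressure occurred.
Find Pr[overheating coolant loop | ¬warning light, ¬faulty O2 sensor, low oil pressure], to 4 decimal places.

Pr[overheating coolant loop | ¬warning light, ¬faulty O2 sensor, low oil pressure] ≈ 0.1324

Under noisy-OR, P(warning light | causes) = 1 − (1−0.04)·∏(1−qᵢ) over the active causes.
By total probability over both values of overheating coolant loop:
  P(¬warning light | ¬faulty O2 sensor, low oil pressure) = 0.39552×0.713 + 0.149902×0.287
        = 0.282006 + 0.043022 = 0.325028
Configurations with overheating coolant loop contribute 0.043022, so
  P(overheating coolant loop | ¬warning light, ¬faulty O2 sensor, low oil pressure) = 0.043022 / 0.325028 ≈ 0.1324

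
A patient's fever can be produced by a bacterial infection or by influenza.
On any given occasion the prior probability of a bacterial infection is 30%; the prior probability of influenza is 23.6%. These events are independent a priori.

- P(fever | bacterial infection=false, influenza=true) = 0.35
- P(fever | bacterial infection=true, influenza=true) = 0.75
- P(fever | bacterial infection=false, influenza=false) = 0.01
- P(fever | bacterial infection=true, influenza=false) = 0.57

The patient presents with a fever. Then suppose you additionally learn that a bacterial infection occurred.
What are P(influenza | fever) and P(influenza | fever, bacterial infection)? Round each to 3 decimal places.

P(fever) = 0.01·0.7·0.764 + 0.35·0.7·0.236 + 0.57·0.3·0.764 + 0.75·0.3·0.236 = 0.005348 + 0.057820 + 0.130644 + 0.053100 = 0.246912
The influenza-present share is 0.057820 + 0.053100 = 0.110920.
So P(influenza | fever) = 0.110920/0.246912 ≈ 0.449.

With the extra evidence:
P(fever | bacterial infection) = 0.57·0.764 + 0.75·0.236 = 0.435480 + 0.177000 = 0.612480
The influenza-present share is 0.75·0.236 = 0.177000.
P(influenza | fever, bacterial infection) = 0.177000 / 0.612480 ≈ 0.289
— bacterial infection explains away the evidence for influenza.

P(influenza | fever) ≈ 0.449; P(influenza | fever, bacterial infection) ≈ 0.289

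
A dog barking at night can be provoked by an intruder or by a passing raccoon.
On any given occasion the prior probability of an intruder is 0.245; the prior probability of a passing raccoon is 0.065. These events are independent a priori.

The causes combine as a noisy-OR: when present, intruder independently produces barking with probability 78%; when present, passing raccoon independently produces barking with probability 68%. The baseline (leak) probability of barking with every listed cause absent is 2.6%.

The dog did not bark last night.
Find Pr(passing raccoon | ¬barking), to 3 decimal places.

Under noisy-OR, P(barking | causes) = 1 − (1−0.026)·∏(1−qᵢ) over the active causes.
For the numerator, keep only passing raccoon=true terms: 0.015296 + 0.001092 = 0.016388
The normalizing constant is 0.974×0.755×0.935 + 0.31168×0.755×0.065 + 0.21428×0.245×0.935 + 0.06857×0.245×0.065 = 0.753045
P(passing raccoon | ¬barking) = 0.016388/0.753045 ≈ 0.022

Pr(passing raccoon | ¬barking) ≈ 0.022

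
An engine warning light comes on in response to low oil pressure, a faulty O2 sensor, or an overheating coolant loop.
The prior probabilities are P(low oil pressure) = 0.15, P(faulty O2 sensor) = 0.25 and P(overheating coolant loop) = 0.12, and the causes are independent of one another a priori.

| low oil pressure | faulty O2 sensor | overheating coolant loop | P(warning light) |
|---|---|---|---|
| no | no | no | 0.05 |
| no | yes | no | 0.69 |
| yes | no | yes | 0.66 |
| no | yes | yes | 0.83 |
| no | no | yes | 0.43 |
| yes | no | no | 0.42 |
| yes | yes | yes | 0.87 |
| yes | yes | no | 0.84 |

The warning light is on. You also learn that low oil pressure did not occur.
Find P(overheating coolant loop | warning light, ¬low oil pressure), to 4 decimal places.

For the numerator, keep only overheating coolant loop=true terms: 0.038700 + 0.024900 = 0.063600
Denominator P(warning light | ¬low oil pressure): 0.05*0.75*0.88 + 0.43*0.75*0.12 + 0.69*0.25*0.88 + 0.83*0.25*0.12 = 0.248400
Posterior = 0.063600 / 0.248400 ≈ 0.2560

P(overheating coolant loop | warning light, ¬low oil pressure) ≈ 0.2560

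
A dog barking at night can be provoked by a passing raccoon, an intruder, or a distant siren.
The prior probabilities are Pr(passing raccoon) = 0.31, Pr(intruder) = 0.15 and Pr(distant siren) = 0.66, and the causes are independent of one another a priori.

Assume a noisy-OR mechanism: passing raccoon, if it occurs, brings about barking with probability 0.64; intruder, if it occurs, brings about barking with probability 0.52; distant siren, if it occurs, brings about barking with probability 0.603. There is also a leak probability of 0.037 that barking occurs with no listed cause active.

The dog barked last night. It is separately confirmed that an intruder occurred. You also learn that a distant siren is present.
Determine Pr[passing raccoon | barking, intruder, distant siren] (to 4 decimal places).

Under noisy-OR, P(barking | causes) = 1 − (1−0.037)·∏(1−qᵢ) over the active causes.
By total probability over both values of passing raccoon:
  P(barking | intruder, distant siren) = 0.816491*0.69 + 0.933937*0.31
        = 0.563379 + 0.289520 = 0.852899
Configurations with passing raccoon contribute 0.289520, so
  P(passing raccoon | barking, intruder, distant siren) = 0.289520 / 0.852899 ≈ 0.3395

Pr[passing raccoon | barking, intruder, distant siren] ≈ 0.3395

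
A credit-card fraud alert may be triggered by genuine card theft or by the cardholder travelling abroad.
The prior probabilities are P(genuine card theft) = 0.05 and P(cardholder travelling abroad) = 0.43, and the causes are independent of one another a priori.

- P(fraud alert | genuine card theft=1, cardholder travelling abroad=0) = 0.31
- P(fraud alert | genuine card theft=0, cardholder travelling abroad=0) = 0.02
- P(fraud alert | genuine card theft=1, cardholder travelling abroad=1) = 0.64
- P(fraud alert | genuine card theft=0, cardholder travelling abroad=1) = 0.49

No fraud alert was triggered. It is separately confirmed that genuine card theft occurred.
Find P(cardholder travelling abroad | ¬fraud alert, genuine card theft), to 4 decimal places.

Weight on cardholder travelling abroad=true, given the evidence: 0.36*0.43 = 0.154800
Normalizer over all consistent configurations: 0.69*0.57 + 0.36*0.43 = 0.548100
Posterior = 0.154800 / 0.548100 ≈ 0.2824

P(cardholder travelling abroad | ¬fraud alert, genuine card theft) ≈ 0.2824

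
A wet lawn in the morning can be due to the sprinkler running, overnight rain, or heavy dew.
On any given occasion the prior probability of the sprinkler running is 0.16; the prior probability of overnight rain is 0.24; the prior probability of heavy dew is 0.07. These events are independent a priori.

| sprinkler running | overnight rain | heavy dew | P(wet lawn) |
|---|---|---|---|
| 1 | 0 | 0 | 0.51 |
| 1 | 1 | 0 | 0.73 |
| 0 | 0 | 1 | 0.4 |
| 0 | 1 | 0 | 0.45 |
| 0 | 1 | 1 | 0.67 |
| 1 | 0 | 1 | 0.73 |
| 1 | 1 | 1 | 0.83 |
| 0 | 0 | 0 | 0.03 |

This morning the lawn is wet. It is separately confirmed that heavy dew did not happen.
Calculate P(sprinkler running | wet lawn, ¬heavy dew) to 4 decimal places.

P(sprinkler running | wet lawn, ¬heavy dew) ≈ 0.4504

P(wet lawn | ¬heavy dew) = 0.03×0.84×0.76 + 0.45×0.84×0.24 + 0.51×0.16×0.76 + 0.73×0.16×0.24 = 0.019152 + 0.090720 + 0.062016 + 0.028032 = 0.199920
The sprinkler running-present share is 0.062016 + 0.028032 = 0.090048.
Hence the posterior is 0.090048/0.199920 ≈ 0.4504.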